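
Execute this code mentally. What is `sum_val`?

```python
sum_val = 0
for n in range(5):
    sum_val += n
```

Let's trace through this code step by step.

Initialize: sum_val = 0
Entering loop: for n in range(5):

After execution: sum_val = 10
10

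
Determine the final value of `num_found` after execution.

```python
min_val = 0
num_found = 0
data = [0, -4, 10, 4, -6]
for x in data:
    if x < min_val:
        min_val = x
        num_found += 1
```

Let's trace through this code step by step.

Initialize: min_val = 0
Initialize: num_found = 0
Initialize: data = [0, -4, 10, 4, -6]
Entering loop: for x in data:

After execution: num_found = 2
2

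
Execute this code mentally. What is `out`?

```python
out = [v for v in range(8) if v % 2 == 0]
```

Let's trace through this code step by step.

Initialize: out = [v for v in range(8) if v % 2 == 0]

After execution: out = [0, 2, 4, 6]
[0, 2, 4, 6]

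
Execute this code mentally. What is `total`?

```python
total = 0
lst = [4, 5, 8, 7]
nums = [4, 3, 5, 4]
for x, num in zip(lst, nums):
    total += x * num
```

Let's trace through this code step by step.

Initialize: total = 0
Initialize: lst = [4, 5, 8, 7]
Initialize: nums = [4, 3, 5, 4]
Entering loop: for x, num in zip(lst, nums):

After execution: total = 99
99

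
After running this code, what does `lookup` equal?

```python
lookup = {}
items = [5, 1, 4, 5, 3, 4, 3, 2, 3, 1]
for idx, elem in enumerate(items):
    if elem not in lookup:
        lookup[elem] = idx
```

Let's trace through this code step by step.

Initialize: lookup = {}
Initialize: items = [5, 1, 4, 5, 3, 4, 3, 2, 3, 1]
Entering loop: for idx, elem in enumerate(items):

After execution: lookup = {5: 0, 1: 1, 4: 2, 3: 4, 2: 7}
{5: 0, 1: 1, 4: 2, 3: 4, 2: 7}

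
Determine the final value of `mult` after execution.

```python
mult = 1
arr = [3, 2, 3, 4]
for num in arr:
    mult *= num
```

Let's trace through this code step by step.

Initialize: mult = 1
Initialize: arr = [3, 2, 3, 4]
Entering loop: for num in arr:

After execution: mult = 72
72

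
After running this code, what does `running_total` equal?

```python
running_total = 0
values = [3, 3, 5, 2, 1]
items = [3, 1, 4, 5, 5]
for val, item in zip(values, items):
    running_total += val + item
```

Let's trace through this code step by step.

Initialize: running_total = 0
Initialize: values = [3, 3, 5, 2, 1]
Initialize: items = [3, 1, 4, 5, 5]
Entering loop: for val, item in zip(values, items):

After execution: running_total = 32
32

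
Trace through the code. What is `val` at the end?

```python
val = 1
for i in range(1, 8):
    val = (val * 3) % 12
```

Let's trace through this code step by step.

Initialize: val = 1
Entering loop: for i in range(1, 8):

After execution: val = 3
3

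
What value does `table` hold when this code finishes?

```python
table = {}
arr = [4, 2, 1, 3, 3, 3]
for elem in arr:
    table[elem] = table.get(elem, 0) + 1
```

Let's trace through this code step by step.

Initialize: table = {}
Initialize: arr = [4, 2, 1, 3, 3, 3]
Entering loop: for elem in arr:

After execution: table = {4: 1, 2: 1, 1: 1, 3: 3}
{4: 1, 2: 1, 1: 1, 3: 3}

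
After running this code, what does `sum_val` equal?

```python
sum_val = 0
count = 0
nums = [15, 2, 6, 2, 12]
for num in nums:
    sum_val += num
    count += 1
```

Let's trace through this code step by step.

Initialize: sum_val = 0
Initialize: count = 0
Initialize: nums = [15, 2, 6, 2, 12]
Entering loop: for num in nums:

After execution: sum_val = 37
37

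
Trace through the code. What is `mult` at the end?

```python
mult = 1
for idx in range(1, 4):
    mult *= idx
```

Let's trace through this code step by step.

Initialize: mult = 1
Entering loop: for idx in range(1, 4):

After execution: mult = 6
6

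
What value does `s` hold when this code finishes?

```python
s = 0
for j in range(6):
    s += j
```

Let's trace through this code step by step.

Initialize: s = 0
Entering loop: for j in range(6):

After execution: s = 15
15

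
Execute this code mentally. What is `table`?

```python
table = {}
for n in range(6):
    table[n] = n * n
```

Let's trace through this code step by step.

Initialize: table = {}
Entering loop: for n in range(6):

After execution: table = {0: 0, 1: 1, 2: 4, 3: 9, 4: 16, 5: 25}
{0: 0, 1: 1, 2: 4, 3: 9, 4: 16, 5: 25}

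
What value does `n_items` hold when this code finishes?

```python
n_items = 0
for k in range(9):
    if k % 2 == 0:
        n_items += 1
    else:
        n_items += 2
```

Let's trace through this code step by step.

Initialize: n_items = 0
Entering loop: for k in range(9):

After execution: n_items = 13
13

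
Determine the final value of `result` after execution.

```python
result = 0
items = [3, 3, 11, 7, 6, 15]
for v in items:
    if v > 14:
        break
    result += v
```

Let's trace through this code step by step.

Initialize: result = 0
Initialize: items = [3, 3, 11, 7, 6, 15]
Entering loop: for v in items:

After execution: result = 30
30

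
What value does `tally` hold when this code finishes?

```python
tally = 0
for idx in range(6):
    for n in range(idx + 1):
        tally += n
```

Let's trace through this code step by step.

Initialize: tally = 0
Entering loop: for idx in range(6):

After execution: tally = 35
35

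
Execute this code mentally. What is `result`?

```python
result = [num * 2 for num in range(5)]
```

Let's trace through this code step by step.

Initialize: result = [num * 2 for num in range(5)]

After execution: result = [0, 2, 4, 6, 8]
[0, 2, 4, 6, 8]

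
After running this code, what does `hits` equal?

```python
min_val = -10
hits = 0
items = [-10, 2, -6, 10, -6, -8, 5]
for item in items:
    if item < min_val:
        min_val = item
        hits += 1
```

Let's trace through this code step by step.

Initialize: min_val = -10
Initialize: hits = 0
Initialize: items = [-10, 2, -6, 10, -6, -8, 5]
Entering loop: for item in items:

After execution: hits = 0
0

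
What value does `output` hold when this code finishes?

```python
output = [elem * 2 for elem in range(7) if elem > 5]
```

Let's trace through this code step by step.

Initialize: output = [elem * 2 for elem in range(7) if elem > 5]

After execution: output = [12]
[12]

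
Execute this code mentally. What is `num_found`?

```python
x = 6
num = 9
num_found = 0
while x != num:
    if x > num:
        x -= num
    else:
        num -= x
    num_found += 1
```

Let's trace through this code step by step.

Initialize: x = 6
Initialize: num = 9
Initialize: num_found = 0
Entering loop: while x != num:

After execution: num_found = 2
2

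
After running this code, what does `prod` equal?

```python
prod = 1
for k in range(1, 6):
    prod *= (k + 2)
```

Let's trace through this code step by step.

Initialize: prod = 1
Entering loop: for k in range(1, 6):

After execution: prod = 2520
2520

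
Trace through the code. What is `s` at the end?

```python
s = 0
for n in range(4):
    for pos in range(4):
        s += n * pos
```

Let's trace through this code step by step.

Initialize: s = 0
Entering loop: for n in range(4):

After execution: s = 36
36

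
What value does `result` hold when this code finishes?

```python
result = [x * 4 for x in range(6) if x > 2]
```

Let's trace through this code step by step.

Initialize: result = [x * 4 for x in range(6) if x > 2]

After execution: result = [12, 16, 20]
[12, 16, 20]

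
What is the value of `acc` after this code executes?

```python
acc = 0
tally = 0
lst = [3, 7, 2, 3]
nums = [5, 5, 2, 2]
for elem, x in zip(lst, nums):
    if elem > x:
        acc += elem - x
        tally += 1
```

Let's trace through this code step by step.

Initialize: acc = 0
Initialize: tally = 0
Initialize: lst = [3, 7, 2, 3]
Initialize: nums = [5, 5, 2, 2]
Entering loop: for elem, x in zip(lst, nums):

After execution: acc = 3
3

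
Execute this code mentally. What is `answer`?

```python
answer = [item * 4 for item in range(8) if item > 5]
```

Let's trace through this code step by step.

Initialize: answer = [item * 4 for item in range(8) if item > 5]

After execution: answer = [24, 28]
[24, 28]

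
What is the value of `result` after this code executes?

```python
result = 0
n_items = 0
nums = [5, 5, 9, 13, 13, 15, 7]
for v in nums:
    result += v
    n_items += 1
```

Let's trace through this code step by step.

Initialize: result = 0
Initialize: n_items = 0
Initialize: nums = [5, 5, 9, 13, 13, 15, 7]
Entering loop: for v in nums:

After execution: result = 67
67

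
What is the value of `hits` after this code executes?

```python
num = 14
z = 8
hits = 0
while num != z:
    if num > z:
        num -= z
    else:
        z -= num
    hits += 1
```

Let's trace through this code step by step.

Initialize: num = 14
Initialize: z = 8
Initialize: hits = 0
Entering loop: while num != z:

After execution: hits = 4
4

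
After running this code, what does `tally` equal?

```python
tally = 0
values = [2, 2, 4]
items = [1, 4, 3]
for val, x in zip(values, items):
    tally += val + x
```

Let's trace through this code step by step.

Initialize: tally = 0
Initialize: values = [2, 2, 4]
Initialize: items = [1, 4, 3]
Entering loop: for val, x in zip(values, items):

After execution: tally = 16
16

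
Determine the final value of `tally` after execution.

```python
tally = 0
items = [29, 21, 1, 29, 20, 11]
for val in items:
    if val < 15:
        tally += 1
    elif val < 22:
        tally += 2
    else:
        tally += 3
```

Let's trace through this code step by step.

Initialize: tally = 0
Initialize: items = [29, 21, 1, 29, 20, 11]
Entering loop: for val in items:

After execution: tally = 12
12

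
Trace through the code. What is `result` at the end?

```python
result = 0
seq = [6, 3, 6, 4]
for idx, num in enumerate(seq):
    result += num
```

Let's trace through this code step by step.

Initialize: result = 0
Initialize: seq = [6, 3, 6, 4]
Entering loop: for idx, num in enumerate(seq):

After execution: result = 19
19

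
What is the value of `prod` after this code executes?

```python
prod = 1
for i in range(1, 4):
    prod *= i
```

Let's trace through this code step by step.

Initialize: prod = 1
Entering loop: for i in range(1, 4):

After execution: prod = 6
6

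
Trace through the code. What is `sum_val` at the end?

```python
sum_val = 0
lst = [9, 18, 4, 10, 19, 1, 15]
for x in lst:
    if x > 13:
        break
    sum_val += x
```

Let's trace through this code step by step.

Initialize: sum_val = 0
Initialize: lst = [9, 18, 4, 10, 19, 1, 15]
Entering loop: for x in lst:

After execution: sum_val = 9
9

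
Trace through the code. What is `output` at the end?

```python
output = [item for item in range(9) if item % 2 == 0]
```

Let's trace through this code step by step.

Initialize: output = [item for item in range(9) if item % 2 == 0]

After execution: output = [0, 2, 4, 6, 8]
[0, 2, 4, 6, 8]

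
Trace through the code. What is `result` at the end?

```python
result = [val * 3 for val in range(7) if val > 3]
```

Let's trace through this code step by step.

Initialize: result = [val * 3 for val in range(7) if val > 3]

After execution: result = [12, 15, 18]
[12, 15, 18]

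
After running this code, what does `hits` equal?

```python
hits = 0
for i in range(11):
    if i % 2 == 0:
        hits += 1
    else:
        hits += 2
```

Let's trace through this code step by step.

Initialize: hits = 0
Entering loop: for i in range(11):

After execution: hits = 16
16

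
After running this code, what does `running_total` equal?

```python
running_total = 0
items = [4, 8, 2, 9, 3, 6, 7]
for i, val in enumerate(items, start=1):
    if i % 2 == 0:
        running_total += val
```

Let's trace through this code step by step.

Initialize: running_total = 0
Initialize: items = [4, 8, 2, 9, 3, 6, 7]
Entering loop: for i, val in enumerate(items, start=1):

After execution: running_total = 23
23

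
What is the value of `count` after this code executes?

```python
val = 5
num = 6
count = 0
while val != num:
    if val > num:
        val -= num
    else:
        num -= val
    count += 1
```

Let's trace through this code step by step.

Initialize: val = 5
Initialize: num = 6
Initialize: count = 0
Entering loop: while val != num:

After execution: count = 5
5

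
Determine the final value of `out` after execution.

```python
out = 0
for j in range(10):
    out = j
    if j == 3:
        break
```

Let's trace through this code step by step.

Initialize: out = 0
Entering loop: for j in range(10):

After execution: out = 3
3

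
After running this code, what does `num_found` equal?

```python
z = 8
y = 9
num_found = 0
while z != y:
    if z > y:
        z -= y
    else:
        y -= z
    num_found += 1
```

Let's trace through this code step by step.

Initialize: z = 8
Initialize: y = 9
Initialize: num_found = 0
Entering loop: while z != y:

After execution: num_found = 8
8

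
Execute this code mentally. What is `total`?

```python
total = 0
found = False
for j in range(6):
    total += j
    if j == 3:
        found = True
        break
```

Let's trace through this code step by step.

Initialize: total = 0
Initialize: found = False
Entering loop: for j in range(6):

After execution: total = 6
6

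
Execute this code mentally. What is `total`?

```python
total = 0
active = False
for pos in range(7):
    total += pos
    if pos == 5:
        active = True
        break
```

Let's trace through this code step by step.

Initialize: total = 0
Initialize: active = False
Entering loop: for pos in range(7):

After execution: total = 15
15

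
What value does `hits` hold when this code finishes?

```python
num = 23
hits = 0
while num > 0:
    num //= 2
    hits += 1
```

Let's trace through this code step by step.

Initialize: num = 23
Initialize: hits = 0
Entering loop: while num > 0:

After execution: hits = 5
5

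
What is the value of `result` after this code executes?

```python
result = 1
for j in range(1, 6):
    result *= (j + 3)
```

Let's trace through this code step by step.

Initialize: result = 1
Entering loop: for j in range(1, 6):

After execution: result = 6720
6720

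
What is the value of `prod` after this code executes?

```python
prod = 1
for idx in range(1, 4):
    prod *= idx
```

Let's trace through this code step by step.

Initialize: prod = 1
Entering loop: for idx in range(1, 4):

After execution: prod = 6
6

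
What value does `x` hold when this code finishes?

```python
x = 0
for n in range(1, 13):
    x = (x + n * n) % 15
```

Let's trace through this code step by step.

Initialize: x = 0
Entering loop: for n in range(1, 13):

After execution: x = 5
5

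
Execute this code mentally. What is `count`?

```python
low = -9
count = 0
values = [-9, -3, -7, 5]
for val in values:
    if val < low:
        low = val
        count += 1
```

Let's trace through this code step by step.

Initialize: low = -9
Initialize: count = 0
Initialize: values = [-9, -3, -7, 5]
Entering loop: for val in values:

After execution: count = 0
0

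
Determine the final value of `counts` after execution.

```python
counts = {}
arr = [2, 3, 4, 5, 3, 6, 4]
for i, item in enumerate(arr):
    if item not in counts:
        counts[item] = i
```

Let's trace through this code step by step.

Initialize: counts = {}
Initialize: arr = [2, 3, 4, 5, 3, 6, 4]
Entering loop: for i, item in enumerate(arr):

After execution: counts = {2: 0, 3: 1, 4: 2, 5: 3, 6: 5}
{2: 0, 3: 1, 4: 2, 5: 3, 6: 5}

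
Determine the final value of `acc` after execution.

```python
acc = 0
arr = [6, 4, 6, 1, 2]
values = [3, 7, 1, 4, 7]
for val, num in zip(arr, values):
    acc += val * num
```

Let's trace through this code step by step.

Initialize: acc = 0
Initialize: arr = [6, 4, 6, 1, 2]
Initialize: values = [3, 7, 1, 4, 7]
Entering loop: for val, num in zip(arr, values):

After execution: acc = 70
70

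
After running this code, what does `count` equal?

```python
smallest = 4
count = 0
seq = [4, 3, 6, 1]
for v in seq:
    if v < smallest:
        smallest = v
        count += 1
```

Let's trace through this code step by step.

Initialize: smallest = 4
Initialize: count = 0
Initialize: seq = [4, 3, 6, 1]
Entering loop: for v in seq:

After execution: count = 2
2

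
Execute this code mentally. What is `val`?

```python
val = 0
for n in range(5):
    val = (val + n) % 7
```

Let's trace through this code step by step.

Initialize: val = 0
Entering loop: for n in range(5):

After execution: val = 3
3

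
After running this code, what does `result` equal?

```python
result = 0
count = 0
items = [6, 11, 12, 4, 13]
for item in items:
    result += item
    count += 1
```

Let's trace through this code step by step.

Initialize: result = 0
Initialize: count = 0
Initialize: items = [6, 11, 12, 4, 13]
Entering loop: for item in items:

After execution: result = 46
46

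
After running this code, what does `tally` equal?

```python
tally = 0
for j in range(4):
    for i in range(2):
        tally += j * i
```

Let's trace through this code step by step.

Initialize: tally = 0
Entering loop: for j in range(4):

After execution: tally = 6
6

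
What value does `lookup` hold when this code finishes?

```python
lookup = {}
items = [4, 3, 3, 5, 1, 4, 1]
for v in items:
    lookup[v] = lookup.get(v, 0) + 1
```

Let's trace through this code step by step.

Initialize: lookup = {}
Initialize: items = [4, 3, 3, 5, 1, 4, 1]
Entering loop: for v in items:

After execution: lookup = {4: 2, 3: 2, 5: 1, 1: 2}
{4: 2, 3: 2, 5: 1, 1: 2}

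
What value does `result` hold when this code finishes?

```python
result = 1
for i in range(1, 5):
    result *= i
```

Let's trace through this code step by step.

Initialize: result = 1
Entering loop: for i in range(1, 5):

After execution: result = 24
24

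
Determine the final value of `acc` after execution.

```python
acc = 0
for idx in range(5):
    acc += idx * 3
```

Let's trace through this code step by step.

Initialize: acc = 0
Entering loop: for idx in range(5):

After execution: acc = 30
30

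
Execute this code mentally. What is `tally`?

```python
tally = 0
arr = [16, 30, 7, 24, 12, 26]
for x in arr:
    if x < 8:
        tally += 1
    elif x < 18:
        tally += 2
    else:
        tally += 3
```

Let's trace through this code step by step.

Initialize: tally = 0
Initialize: arr = [16, 30, 7, 24, 12, 26]
Entering loop: for x in arr:

After execution: tally = 14
14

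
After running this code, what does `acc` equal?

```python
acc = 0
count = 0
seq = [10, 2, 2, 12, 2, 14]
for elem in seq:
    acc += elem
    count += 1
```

Let's trace through this code step by step.

Initialize: acc = 0
Initialize: count = 0
Initialize: seq = [10, 2, 2, 12, 2, 14]
Entering loop: for elem in seq:

After execution: acc = 42
42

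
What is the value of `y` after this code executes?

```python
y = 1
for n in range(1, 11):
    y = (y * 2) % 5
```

Let's trace through this code step by step.

Initialize: y = 1
Entering loop: for n in range(1, 11):

After execution: y = 4
4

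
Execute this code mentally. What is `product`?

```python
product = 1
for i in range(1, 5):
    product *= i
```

Let's trace through this code step by step.

Initialize: product = 1
Entering loop: for i in range(1, 5):

After execution: product = 24
24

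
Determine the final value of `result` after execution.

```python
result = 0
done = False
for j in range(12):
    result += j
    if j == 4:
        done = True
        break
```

Let's trace through this code step by step.

Initialize: result = 0
Initialize: done = False
Entering loop: for j in range(12):

After execution: result = 10
10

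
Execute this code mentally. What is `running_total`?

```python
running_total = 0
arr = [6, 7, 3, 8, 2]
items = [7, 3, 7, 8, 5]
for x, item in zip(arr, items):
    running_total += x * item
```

Let's trace through this code step by step.

Initialize: running_total = 0
Initialize: arr = [6, 7, 3, 8, 2]
Initialize: items = [7, 3, 7, 8, 5]
Entering loop: for x, item in zip(arr, items):

After execution: running_total = 158
158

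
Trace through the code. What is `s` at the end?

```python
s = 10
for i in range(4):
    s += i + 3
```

Let's trace through this code step by step.

Initialize: s = 10
Entering loop: for i in range(4):

After execution: s = 28
28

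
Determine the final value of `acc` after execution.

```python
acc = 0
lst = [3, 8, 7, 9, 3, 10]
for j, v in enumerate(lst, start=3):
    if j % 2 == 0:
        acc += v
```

Let's trace through this code step by step.

Initialize: acc = 0
Initialize: lst = [3, 8, 7, 9, 3, 10]
Entering loop: for j, v in enumerate(lst, start=3):

After execution: acc = 27
27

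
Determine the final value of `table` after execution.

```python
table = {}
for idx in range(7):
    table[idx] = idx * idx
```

Let's trace through this code step by step.

Initialize: table = {}
Entering loop: for idx in range(7):

After execution: table = {0: 0, 1: 1, 2: 4, 3: 9, 4: 16, 5: 25, 6: 36}
{0: 0, 1: 1, 2: 4, 3: 9, 4: 16, 5: 25, 6: 36}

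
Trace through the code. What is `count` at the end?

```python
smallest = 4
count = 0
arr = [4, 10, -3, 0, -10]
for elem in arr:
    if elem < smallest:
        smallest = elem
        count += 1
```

Let's trace through this code step by step.

Initialize: smallest = 4
Initialize: count = 0
Initialize: arr = [4, 10, -3, 0, -10]
Entering loop: for elem in arr:

After execution: count = 2
2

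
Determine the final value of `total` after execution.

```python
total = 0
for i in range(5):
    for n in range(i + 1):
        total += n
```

Let's trace through this code step by step.

Initialize: total = 0
Entering loop: for i in range(5):

After execution: total = 20
20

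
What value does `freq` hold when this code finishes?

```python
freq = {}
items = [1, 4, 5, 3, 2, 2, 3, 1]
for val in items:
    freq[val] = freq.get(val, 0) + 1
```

Let's trace through this code step by step.

Initialize: freq = {}
Initialize: items = [1, 4, 5, 3, 2, 2, 3, 1]
Entering loop: for val in items:

After execution: freq = {1: 2, 4: 1, 5: 1, 3: 2, 2: 2}
{1: 2, 4: 1, 5: 1, 3: 2, 2: 2}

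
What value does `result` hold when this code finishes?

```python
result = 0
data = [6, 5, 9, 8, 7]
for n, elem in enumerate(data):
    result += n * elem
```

Let's trace through this code step by step.

Initialize: result = 0
Initialize: data = [6, 5, 9, 8, 7]
Entering loop: for n, elem in enumerate(data):

After execution: result = 75
75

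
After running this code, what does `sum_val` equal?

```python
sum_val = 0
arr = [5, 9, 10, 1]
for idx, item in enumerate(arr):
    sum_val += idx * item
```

Let's trace through this code step by step.

Initialize: sum_val = 0
Initialize: arr = [5, 9, 10, 1]
Entering loop: for idx, item in enumerate(arr):

After execution: sum_val = 32
32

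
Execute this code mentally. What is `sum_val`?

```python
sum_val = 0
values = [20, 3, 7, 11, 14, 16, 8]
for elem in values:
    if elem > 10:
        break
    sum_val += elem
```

Let's trace through this code step by step.

Initialize: sum_val = 0
Initialize: values = [20, 3, 7, 11, 14, 16, 8]
Entering loop: for elem in values:

After execution: sum_val = 0
0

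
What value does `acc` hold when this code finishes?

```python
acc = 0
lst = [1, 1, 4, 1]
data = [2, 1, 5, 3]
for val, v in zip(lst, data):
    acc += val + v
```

Let's trace through this code step by step.

Initialize: acc = 0
Initialize: lst = [1, 1, 4, 1]
Initialize: data = [2, 1, 5, 3]
Entering loop: for val, v in zip(lst, data):

After execution: acc = 18
18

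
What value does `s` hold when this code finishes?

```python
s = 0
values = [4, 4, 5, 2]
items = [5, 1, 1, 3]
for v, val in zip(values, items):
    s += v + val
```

Let's trace through this code step by step.

Initialize: s = 0
Initialize: values = [4, 4, 5, 2]
Initialize: items = [5, 1, 1, 3]
Entering loop: for v, val in zip(values, items):

After execution: s = 25
25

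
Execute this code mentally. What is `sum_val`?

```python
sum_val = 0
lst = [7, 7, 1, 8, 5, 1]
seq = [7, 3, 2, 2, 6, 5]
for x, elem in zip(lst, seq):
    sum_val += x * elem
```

Let's trace through this code step by step.

Initialize: sum_val = 0
Initialize: lst = [7, 7, 1, 8, 5, 1]
Initialize: seq = [7, 3, 2, 2, 6, 5]
Entering loop: for x, elem in zip(lst, seq):

After execution: sum_val = 123
123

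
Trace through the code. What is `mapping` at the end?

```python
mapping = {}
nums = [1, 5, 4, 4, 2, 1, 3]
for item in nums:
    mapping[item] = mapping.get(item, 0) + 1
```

Let's trace through this code step by step.

Initialize: mapping = {}
Initialize: nums = [1, 5, 4, 4, 2, 1, 3]
Entering loop: for item in nums:

After execution: mapping = {1: 2, 5: 1, 4: 2, 2: 1, 3: 1}
{1: 2, 5: 1, 4: 2, 2: 1, 3: 1}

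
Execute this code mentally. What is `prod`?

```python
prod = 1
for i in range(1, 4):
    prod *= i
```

Let's trace through this code step by step.

Initialize: prod = 1
Entering loop: for i in range(1, 4):

After execution: prod = 6
6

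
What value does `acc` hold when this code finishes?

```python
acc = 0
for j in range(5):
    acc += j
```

Let's trace through this code step by step.

Initialize: acc = 0
Entering loop: for j in range(5):

After execution: acc = 10
10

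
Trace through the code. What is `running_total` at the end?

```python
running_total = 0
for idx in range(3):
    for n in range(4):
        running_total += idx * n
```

Let's trace through this code step by step.

Initialize: running_total = 0
Entering loop: for idx in range(3):

After execution: running_total = 18
18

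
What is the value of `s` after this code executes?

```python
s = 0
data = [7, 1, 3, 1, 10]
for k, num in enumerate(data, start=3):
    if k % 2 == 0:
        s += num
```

Let's trace through this code step by step.

Initialize: s = 0
Initialize: data = [7, 1, 3, 1, 10]
Entering loop: for k, num in enumerate(data, start=3):

After execution: s = 2
2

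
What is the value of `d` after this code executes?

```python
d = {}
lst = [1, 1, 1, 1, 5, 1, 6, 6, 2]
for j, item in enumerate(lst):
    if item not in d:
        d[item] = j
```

Let's trace through this code step by step.

Initialize: d = {}
Initialize: lst = [1, 1, 1, 1, 5, 1, 6, 6, 2]
Entering loop: for j, item in enumerate(lst):

After execution: d = {1: 0, 5: 4, 6: 6, 2: 8}
{1: 0, 5: 4, 6: 6, 2: 8}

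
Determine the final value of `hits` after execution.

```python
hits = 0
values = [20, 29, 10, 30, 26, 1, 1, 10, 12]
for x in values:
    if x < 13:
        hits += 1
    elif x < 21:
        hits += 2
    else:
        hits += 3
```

Let's trace through this code step by step.

Initialize: hits = 0
Initialize: values = [20, 29, 10, 30, 26, 1, 1, 10, 12]
Entering loop: for x in values:

After execution: hits = 16
16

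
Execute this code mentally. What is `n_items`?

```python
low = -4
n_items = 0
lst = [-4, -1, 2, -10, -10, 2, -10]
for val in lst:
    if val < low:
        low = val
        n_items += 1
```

Let's trace through this code step by step.

Initialize: low = -4
Initialize: n_items = 0
Initialize: lst = [-4, -1, 2, -10, -10, 2, -10]
Entering loop: for val in lst:

After execution: n_items = 1
1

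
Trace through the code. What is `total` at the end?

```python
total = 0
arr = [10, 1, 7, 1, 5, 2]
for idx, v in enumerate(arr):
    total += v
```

Let's trace through this code step by step.

Initialize: total = 0
Initialize: arr = [10, 1, 7, 1, 5, 2]
Entering loop: for idx, v in enumerate(arr):

After execution: total = 26
26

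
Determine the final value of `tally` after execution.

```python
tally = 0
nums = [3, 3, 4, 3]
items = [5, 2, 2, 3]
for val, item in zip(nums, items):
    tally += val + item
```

Let's trace through this code step by step.

Initialize: tally = 0
Initialize: nums = [3, 3, 4, 3]
Initialize: items = [5, 2, 2, 3]
Entering loop: for val, item in zip(nums, items):

After execution: tally = 25
25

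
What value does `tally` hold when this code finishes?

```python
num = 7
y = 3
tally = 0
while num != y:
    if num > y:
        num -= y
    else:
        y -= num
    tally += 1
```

Let's trace through this code step by step.

Initialize: num = 7
Initialize: y = 3
Initialize: tally = 0
Entering loop: while num != y:

After execution: tally = 4
4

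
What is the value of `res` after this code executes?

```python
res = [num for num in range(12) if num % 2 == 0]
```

Let's trace through this code step by step.

Initialize: res = [num for num in range(12) if num % 2 == 0]

After execution: res = [0, 2, 4, 6, 8, 10]
[0, 2, 4, 6, 8, 10]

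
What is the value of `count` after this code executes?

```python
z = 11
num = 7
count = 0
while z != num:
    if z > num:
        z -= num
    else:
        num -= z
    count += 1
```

Let's trace through this code step by step.

Initialize: z = 11
Initialize: num = 7
Initialize: count = 0
Entering loop: while z != num:

After execution: count = 5
5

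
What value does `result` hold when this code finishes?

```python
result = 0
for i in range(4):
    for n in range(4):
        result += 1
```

Let's trace through this code step by step.

Initialize: result = 0
Entering loop: for i in range(4):

After execution: result = 16
16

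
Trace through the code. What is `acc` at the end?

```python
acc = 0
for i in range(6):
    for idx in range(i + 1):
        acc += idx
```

Let's trace through this code step by step.

Initialize: acc = 0
Entering loop: for i in range(6):

After execution: acc = 35
35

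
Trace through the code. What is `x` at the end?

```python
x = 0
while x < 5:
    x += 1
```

Let's trace through this code step by step.

Initialize: x = 0
Entering loop: while x < 5:

After execution: x = 5
5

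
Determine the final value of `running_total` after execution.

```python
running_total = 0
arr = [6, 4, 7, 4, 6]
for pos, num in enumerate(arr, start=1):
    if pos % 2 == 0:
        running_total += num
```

Let's trace through this code step by step.

Initialize: running_total = 0
Initialize: arr = [6, 4, 7, 4, 6]
Entering loop: for pos, num in enumerate(arr, start=1):

After execution: running_total = 8
8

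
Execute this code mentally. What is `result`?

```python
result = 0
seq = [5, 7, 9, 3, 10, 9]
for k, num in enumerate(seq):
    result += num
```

Let's trace through this code step by step.

Initialize: result = 0
Initialize: seq = [5, 7, 9, 3, 10, 9]
Entering loop: for k, num in enumerate(seq):

After execution: result = 43
43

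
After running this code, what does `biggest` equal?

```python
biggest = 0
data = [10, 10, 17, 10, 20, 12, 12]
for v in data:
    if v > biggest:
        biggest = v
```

Let's trace through this code step by step.

Initialize: biggest = 0
Initialize: data = [10, 10, 17, 10, 20, 12, 12]
Entering loop: for v in data:

After execution: biggest = 20
20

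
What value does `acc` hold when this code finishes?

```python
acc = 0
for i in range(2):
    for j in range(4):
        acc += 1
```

Let's trace through this code step by step.

Initialize: acc = 0
Entering loop: for i in range(2):

After execution: acc = 8
8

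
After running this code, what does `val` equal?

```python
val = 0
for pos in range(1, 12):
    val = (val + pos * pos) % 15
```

Let's trace through this code step by step.

Initialize: val = 0
Entering loop: for pos in range(1, 12):

After execution: val = 11
11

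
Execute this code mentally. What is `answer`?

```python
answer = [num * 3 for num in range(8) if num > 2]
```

Let's trace through this code step by step.

Initialize: answer = [num * 3 for num in range(8) if num > 2]

After execution: answer = [9, 12, 15, 18, 21]
[9, 12, 15, 18, 21]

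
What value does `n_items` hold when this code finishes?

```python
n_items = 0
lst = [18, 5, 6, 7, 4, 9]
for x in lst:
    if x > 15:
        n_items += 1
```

Let's trace through this code step by step.

Initialize: n_items = 0
Initialize: lst = [18, 5, 6, 7, 4, 9]
Entering loop: for x in lst:

After execution: n_items = 1
1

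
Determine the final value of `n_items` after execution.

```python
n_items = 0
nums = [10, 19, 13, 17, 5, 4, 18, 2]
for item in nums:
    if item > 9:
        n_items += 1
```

Let's trace through this code step by step.

Initialize: n_items = 0
Initialize: nums = [10, 19, 13, 17, 5, 4, 18, 2]
Entering loop: for item in nums:

After execution: n_items = 5
5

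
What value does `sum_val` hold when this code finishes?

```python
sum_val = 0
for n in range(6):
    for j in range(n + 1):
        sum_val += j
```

Let's trace through this code step by step.

Initialize: sum_val = 0
Entering loop: for n in range(6):

After execution: sum_val = 35
35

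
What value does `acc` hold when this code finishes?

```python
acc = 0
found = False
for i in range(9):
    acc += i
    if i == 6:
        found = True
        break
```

Let's trace through this code step by step.

Initialize: acc = 0
Initialize: found = False
Entering loop: for i in range(9):

After execution: acc = 21
21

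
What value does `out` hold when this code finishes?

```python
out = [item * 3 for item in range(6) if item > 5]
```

Let's trace through this code step by step.

Initialize: out = [item * 3 for item in range(6) if item > 5]

After execution: out = []
[]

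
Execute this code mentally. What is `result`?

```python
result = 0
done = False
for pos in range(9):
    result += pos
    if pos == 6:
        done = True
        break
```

Let's trace through this code step by step.

Initialize: result = 0
Initialize: done = False
Entering loop: for pos in range(9):

After execution: result = 21
21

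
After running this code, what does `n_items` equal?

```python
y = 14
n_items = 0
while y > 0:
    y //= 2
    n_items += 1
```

Let's trace through this code step by step.

Initialize: y = 14
Initialize: n_items = 0
Entering loop: while y > 0:

After execution: n_items = 4
4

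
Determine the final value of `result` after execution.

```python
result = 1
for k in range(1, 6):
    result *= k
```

Let's trace through this code step by step.

Initialize: result = 1
Entering loop: for k in range(1, 6):

After execution: result = 120
120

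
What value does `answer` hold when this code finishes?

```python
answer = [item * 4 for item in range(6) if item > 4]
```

Let's trace through this code step by step.

Initialize: answer = [item * 4 for item in range(6) if item > 4]

After execution: answer = [20]
[20]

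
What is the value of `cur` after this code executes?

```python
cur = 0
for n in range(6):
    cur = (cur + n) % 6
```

Let's trace through this code step by step.

Initialize: cur = 0
Entering loop: for n in range(6):

After execution: cur = 3
3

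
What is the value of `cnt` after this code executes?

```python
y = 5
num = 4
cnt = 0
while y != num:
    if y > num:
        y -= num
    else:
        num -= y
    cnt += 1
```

Let's trace through this code step by step.

Initialize: y = 5
Initialize: num = 4
Initialize: cnt = 0
Entering loop: while y != num:

After execution: cnt = 4
4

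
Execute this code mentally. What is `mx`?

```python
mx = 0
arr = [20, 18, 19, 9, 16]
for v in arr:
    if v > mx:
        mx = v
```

Let's trace through this code step by step.

Initialize: mx = 0
Initialize: arr = [20, 18, 19, 9, 16]
Entering loop: for v in arr:

After execution: mx = 20
20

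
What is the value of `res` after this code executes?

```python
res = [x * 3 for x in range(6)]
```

Let's trace through this code step by step.

Initialize: res = [x * 3 for x in range(6)]

After execution: res = [0, 3, 6, 9, 12, 15]
[0, 3, 6, 9, 12, 15]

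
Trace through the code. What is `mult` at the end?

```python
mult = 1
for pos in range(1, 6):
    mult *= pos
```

Let's trace through this code step by step.

Initialize: mult = 1
Entering loop: for pos in range(1, 6):

After execution: mult = 120
120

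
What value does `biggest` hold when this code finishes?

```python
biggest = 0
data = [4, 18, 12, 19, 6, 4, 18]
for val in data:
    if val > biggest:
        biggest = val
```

Let's trace through this code step by step.

Initialize: biggest = 0
Initialize: data = [4, 18, 12, 19, 6, 4, 18]
Entering loop: for val in data:

After execution: biggest = 19
19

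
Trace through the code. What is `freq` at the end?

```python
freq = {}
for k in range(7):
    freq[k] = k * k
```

Let's trace through this code step by step.

Initialize: freq = {}
Entering loop: for k in range(7):

After execution: freq = {0: 0, 1: 1, 2: 4, 3: 9, 4: 16, 5: 25, 6: 36}
{0: 0, 1: 1, 2: 4, 3: 9, 4: 16, 5: 25, 6: 36}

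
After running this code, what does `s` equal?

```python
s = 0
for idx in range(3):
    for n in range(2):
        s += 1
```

Let's trace through this code step by step.

Initialize: s = 0
Entering loop: for idx in range(3):

After execution: s = 6
6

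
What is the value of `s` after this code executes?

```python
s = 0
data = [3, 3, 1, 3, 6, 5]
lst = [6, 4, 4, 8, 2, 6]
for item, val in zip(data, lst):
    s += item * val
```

Let's trace through this code step by step.

Initialize: s = 0
Initialize: data = [3, 3, 1, 3, 6, 5]
Initialize: lst = [6, 4, 4, 8, 2, 6]
Entering loop: for item, val in zip(data, lst):

After execution: s = 100
100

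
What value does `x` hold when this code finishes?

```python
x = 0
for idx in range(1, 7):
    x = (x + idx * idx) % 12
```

Let's trace through this code step by step.

Initialize: x = 0
Entering loop: for idx in range(1, 7):

After execution: x = 7
7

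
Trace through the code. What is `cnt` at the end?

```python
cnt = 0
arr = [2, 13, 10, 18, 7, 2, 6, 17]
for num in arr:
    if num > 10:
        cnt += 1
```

Let's trace through this code step by step.

Initialize: cnt = 0
Initialize: arr = [2, 13, 10, 18, 7, 2, 6, 17]
Entering loop: for num in arr:

After execution: cnt = 3
3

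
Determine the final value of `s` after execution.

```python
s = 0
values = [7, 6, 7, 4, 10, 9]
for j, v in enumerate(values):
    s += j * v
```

Let's trace through this code step by step.

Initialize: s = 0
Initialize: values = [7, 6, 7, 4, 10, 9]
Entering loop: for j, v in enumerate(values):

After execution: s = 117
117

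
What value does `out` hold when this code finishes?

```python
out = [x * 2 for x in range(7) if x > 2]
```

Let's trace through this code step by step.

Initialize: out = [x * 2 for x in range(7) if x > 2]

After execution: out = [6, 8, 10, 12]
[6, 8, 10, 12]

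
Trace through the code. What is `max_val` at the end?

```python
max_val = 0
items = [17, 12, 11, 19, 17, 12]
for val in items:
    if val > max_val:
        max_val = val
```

Let's trace through this code step by step.

Initialize: max_val = 0
Initialize: items = [17, 12, 11, 19, 17, 12]
Entering loop: for val in items:

After execution: max_val = 19
19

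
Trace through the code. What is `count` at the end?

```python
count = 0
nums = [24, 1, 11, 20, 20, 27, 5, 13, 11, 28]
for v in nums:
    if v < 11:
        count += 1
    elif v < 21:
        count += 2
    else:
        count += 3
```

Let's trace through this code step by step.

Initialize: count = 0
Initialize: nums = [24, 1, 11, 20, 20, 27, 5, 13, 11, 28]
Entering loop: for v in nums:

After execution: count = 21
21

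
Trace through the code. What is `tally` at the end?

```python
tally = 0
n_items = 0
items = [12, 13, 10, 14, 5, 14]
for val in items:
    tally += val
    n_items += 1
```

Let's trace through this code step by step.

Initialize: tally = 0
Initialize: n_items = 0
Initialize: items = [12, 13, 10, 14, 5, 14]
Entering loop: for val in items:

After execution: tally = 68
68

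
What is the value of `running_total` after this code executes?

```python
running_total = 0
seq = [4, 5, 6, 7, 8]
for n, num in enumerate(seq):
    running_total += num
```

Let's trace through this code step by step.

Initialize: running_total = 0
Initialize: seq = [4, 5, 6, 7, 8]
Entering loop: for n, num in enumerate(seq):

After execution: running_total = 30
30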